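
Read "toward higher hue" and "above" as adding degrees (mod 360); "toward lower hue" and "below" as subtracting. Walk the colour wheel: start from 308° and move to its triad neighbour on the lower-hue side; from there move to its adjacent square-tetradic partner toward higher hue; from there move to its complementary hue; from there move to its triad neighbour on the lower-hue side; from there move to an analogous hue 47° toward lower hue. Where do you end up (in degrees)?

291°

308 − 120 = 188°   (triadic ↓)
188 + 90 = 278°   (square ↑)
278 + 180 = 458 → 458 − 360 = 98°   (complement)
98 − 120 = -22 → -22 + 360 = 338°   (triadic ↓)
338 − 47 = 291°   (analog 47° ↓)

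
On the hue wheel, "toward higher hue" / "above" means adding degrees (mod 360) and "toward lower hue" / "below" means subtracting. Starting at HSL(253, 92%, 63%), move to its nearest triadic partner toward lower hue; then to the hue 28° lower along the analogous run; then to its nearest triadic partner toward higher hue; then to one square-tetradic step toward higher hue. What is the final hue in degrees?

315°

−120° (triadic ↓): 253 − 120 = 133°
−28° (analog 28° ↓): 133 − 28 = 105°
+120° (triadic ↑): 105 + 120 = 225°
+90° (square ↑): 225 + 90 = 315°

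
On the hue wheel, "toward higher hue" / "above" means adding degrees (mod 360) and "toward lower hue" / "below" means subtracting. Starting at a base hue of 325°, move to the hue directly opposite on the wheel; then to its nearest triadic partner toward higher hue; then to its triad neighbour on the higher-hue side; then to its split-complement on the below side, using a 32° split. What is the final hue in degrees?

complement +180°: 325 + 180 = 505 → 505 − 360 = 145°
triadic ↑ +120°: 145 + 120 = 265°
triadic ↑ +120°: 265 + 120 = 385 → 385 − 360 = 25°
split-comp 32° ↓ +148°: 25 + 148 = 173°

173°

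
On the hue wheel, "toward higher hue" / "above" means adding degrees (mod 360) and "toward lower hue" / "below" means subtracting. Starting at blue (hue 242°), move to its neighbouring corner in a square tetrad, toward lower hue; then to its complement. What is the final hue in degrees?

square ↓ −90°: 242 − 90 = 152°
complement +180°: 152 + 180 = 332°

332°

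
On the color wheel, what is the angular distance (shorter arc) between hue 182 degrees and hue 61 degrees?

121°

|182 − 61| = 121.
121 ≤ 180, so the shorter arc is 121°.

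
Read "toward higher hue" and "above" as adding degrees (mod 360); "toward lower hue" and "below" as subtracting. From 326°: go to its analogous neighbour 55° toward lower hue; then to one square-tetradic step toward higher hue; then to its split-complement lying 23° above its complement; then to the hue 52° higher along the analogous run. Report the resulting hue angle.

256°

326 − 55 = 271°   (analog 55° ↓)
271 + 90 = 361 → 361 − 360 = 1°   (square ↑)
1 + 203 = 204°   (split-comp 23° ↑)
204 + 52 = 256°   (analog 52° ↑)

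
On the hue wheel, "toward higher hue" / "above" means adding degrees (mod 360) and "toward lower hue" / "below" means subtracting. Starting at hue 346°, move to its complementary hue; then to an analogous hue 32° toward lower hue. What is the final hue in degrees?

+180° (complement): 346 + 180 = 526 → 526 − 360 = 166°
−32° (analog 32° ↓): 166 − 32 = 134°

134°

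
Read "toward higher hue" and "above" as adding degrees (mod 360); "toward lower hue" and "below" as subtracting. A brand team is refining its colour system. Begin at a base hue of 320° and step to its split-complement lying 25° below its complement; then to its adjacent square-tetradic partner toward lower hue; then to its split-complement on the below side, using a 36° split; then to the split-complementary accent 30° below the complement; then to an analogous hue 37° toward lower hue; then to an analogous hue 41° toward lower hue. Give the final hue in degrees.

241°

320 + 155 = 475 → 475 − 360 = 115°   (split-comp 25° ↓)
115 − 90 = 25°   (square ↓)
25 + 144 = 169°   (split-comp 36° ↓)
169 + 150 = 319°   (split-comp 30° ↓)
319 − 37 = 282°   (analog 37° ↓)
282 − 41 = 241°   (analog 41° ↓)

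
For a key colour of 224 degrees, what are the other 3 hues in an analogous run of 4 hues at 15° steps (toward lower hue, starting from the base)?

Analogous hues sit every 15° along the wheel.
224 − 15 = 209°
224 − 30 = 194°
224 − 45 = 179°

209°, 194°, 179°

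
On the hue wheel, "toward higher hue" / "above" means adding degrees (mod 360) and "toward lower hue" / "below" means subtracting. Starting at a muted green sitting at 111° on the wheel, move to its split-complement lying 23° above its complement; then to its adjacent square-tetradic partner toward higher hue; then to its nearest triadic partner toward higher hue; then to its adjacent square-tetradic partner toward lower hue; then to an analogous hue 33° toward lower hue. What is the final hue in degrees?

split-comp 23° ↑ +203°: 111 + 203 = 314°
square ↑ +90°: 314 + 90 = 404 → 404 − 360 = 44°
triadic ↑ +120°: 44 + 120 = 164°
square ↓ −90°: 164 − 90 = 74°
analog 33° ↓ −33°: 74 − 33 = 41°

41°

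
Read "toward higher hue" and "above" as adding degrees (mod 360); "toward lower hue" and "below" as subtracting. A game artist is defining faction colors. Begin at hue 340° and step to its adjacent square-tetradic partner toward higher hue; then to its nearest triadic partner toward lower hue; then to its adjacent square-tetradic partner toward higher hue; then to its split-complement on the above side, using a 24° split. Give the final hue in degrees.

square ↑ +90°: 340 + 90 = 430 → 430 − 360 = 70°
triadic ↓ −120°: 70 − 120 = -50 → -50 + 360 = 310°
square ↑ +90°: 310 + 90 = 400 → 400 − 360 = 40°
split-comp 24° ↑ +204°: 40 + 204 = 244°

244°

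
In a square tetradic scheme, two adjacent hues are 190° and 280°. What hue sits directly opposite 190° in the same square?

A square tetradic scheme places four hues 90° apart; opposite corners are 180° apart.
190 + 180 = 370 → 370 − 360 = 10°

10°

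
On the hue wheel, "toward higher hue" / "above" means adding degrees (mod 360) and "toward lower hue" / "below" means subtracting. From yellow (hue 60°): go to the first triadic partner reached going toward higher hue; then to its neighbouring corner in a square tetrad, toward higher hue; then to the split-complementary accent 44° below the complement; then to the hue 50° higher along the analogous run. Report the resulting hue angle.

triadic ↑ +120°: 60 + 120 = 180°
square ↑ +90°: 180 + 90 = 270°
split-comp 44° ↓ +136°: 270 + 136 = 406 → 406 − 360 = 46°
analog 50° ↑ +50°: 46 + 50 = 96°

96°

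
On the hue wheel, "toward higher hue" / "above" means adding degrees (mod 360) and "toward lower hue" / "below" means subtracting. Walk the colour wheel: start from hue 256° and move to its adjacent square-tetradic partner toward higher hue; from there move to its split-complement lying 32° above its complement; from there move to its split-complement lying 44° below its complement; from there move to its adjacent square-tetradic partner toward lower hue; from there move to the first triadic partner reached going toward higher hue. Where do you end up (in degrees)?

4°

+90° (square ↑): 256 + 90 = 346°
+212° (split-comp 32° ↑): 346 + 212 = 558 → 558 − 360 = 198°
+136° (split-comp 44° ↓): 198 + 136 = 334°
−90° (square ↓): 334 − 90 = 244°
+120° (triadic ↑): 244 + 120 = 364 → 364 − 360 = 4°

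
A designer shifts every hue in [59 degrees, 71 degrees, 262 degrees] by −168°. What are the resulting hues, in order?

59 − 168 = -109 → -109 + 360 = 251°
71 − 168 = -97 → -97 + 360 = 263°
262 − 168 = 94°

251°, 263°, 94°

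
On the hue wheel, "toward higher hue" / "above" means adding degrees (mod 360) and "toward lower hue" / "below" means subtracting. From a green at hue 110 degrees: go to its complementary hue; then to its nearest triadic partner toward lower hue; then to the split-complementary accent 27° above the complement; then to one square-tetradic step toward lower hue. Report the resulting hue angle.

+180° (complement): 110 + 180 = 290°
−120° (triadic ↓): 290 − 120 = 170°
+207° (split-comp 27° ↑): 170 + 207 = 377 → 377 − 360 = 17°
−90° (square ↓): 17 − 90 = -73 → -73 + 360 = 287°

287°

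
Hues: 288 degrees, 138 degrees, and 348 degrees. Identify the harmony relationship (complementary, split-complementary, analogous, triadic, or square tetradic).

Sort the hues: 138°, 288°, 348°.
Successive gaps around the wheel: 150°, 60°, 150°.
Two 150° gaps and one 60° gap — a base hue opposite a pair of accents 30° either side of its complement — is the split-complementary pattern.

split-complementary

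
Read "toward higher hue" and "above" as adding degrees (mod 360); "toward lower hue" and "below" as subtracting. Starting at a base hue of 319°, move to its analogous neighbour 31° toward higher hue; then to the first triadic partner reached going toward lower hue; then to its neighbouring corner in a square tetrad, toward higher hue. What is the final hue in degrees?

320°

analog 31° ↑ +31°: 319 + 31 = 350°
triadic ↓ −120°: 350 − 120 = 230°
square ↑ +90°: 230 + 90 = 320°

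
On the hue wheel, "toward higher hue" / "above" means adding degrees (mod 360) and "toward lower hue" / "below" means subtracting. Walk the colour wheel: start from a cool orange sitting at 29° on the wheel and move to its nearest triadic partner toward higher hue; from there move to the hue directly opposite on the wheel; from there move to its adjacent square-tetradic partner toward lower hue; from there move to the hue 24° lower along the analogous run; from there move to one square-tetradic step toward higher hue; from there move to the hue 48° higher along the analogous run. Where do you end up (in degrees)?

353°

+120° (triadic ↑): 29 + 120 = 149°
+180° (complement): 149 + 180 = 329°
−90° (square ↓): 329 − 90 = 239°
−24° (analog 24° ↓): 239 − 24 = 215°
+90° (square ↑): 215 + 90 = 305°
+48° (analog 48° ↑): 305 + 48 = 353°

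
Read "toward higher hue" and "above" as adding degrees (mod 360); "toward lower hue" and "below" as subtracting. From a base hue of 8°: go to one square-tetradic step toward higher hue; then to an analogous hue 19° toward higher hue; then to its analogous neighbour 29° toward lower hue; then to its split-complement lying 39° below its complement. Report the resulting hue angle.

8 + 90 = 98°   (square ↑)
98 + 19 = 117°   (analog 19° ↑)
117 − 29 = 88°   (analog 29° ↓)
88 + 141 = 229°   (split-comp 39° ↓)

229°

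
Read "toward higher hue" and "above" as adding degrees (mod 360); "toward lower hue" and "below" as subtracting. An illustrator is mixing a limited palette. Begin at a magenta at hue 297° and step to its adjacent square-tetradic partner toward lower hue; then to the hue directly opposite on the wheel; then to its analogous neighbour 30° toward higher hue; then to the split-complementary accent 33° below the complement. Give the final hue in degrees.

204°

297 − 90 = 207°   (square ↓)
207 + 180 = 387 → 387 − 360 = 27°   (complement)
27 + 30 = 57°   (analog 30° ↑)
57 + 147 = 204°   (split-comp 33° ↓)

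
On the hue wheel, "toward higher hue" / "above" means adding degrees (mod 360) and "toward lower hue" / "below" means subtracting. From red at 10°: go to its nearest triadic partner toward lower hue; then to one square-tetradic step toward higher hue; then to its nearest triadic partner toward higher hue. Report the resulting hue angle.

100°

−120° (triadic ↓): 10 − 120 = -110 → -110 + 360 = 250°
+90° (square ↑): 250 + 90 = 340°
+120° (triadic ↑): 340 + 120 = 460 → 460 − 360 = 100°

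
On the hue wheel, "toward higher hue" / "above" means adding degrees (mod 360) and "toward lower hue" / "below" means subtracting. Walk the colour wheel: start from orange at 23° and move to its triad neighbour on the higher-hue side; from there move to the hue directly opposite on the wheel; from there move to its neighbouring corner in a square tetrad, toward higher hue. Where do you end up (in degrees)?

53°

+120° (triadic ↑): 23 + 120 = 143°
+180° (complement): 143 + 180 = 323°
+90° (square ↑): 323 + 90 = 413 → 413 − 360 = 53°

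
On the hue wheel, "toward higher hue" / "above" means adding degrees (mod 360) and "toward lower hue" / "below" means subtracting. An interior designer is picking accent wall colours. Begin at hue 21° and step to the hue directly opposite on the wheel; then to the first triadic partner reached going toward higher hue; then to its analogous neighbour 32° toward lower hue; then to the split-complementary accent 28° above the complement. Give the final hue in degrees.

21 + 180 = 201°   (complement)
201 + 120 = 321°   (triadic ↑)
321 − 32 = 289°   (analog 32° ↓)
289 + 208 = 497 → 497 − 360 = 137°   (split-comp 28° ↑)

137°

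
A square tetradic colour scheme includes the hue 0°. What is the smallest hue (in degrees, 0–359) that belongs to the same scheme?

0°

A square tetradic scheme places four hues every 90°.
The full set through 0° is {0°, 90°, 180°, 270°}.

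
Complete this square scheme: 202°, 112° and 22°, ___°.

292°

A square tetradic scheme places four hues every 90°.
The full set through 22° is {22°, 112°, 202°, 292°}.
Given {22°, 112°, 202°}, the missing hue is 292°.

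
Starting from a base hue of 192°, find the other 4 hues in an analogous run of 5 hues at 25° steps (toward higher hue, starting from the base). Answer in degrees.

Analogous hues sit every 25° along the wheel.
192 + 25 = 217°
192 + 50 = 242°
192 + 75 = 267°
192 + 100 = 292°

217°, 242°, 267° and 292°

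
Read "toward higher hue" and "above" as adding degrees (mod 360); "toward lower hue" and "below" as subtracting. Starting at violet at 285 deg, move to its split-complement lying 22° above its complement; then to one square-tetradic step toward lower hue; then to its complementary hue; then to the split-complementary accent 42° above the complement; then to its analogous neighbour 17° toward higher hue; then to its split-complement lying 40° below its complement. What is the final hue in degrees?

285 + 202 = 487 → 487 − 360 = 127°   (split-comp 22° ↑)
127 − 90 = 37°   (square ↓)
37 + 180 = 217°   (complement)
217 + 222 = 439 → 439 − 360 = 79°   (split-comp 42° ↑)
79 + 17 = 96°   (analog 17° ↑)
96 + 140 = 236°   (split-comp 40° ↓)

236°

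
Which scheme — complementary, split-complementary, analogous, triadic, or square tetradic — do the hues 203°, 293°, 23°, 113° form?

Sort the hues: 23°, 113°, 203°, 293°.
Successive gaps around the wheel: 90°, 90°, 90°, 90°.
Four hues every 90° form a square tetradic scheme.

square tetradic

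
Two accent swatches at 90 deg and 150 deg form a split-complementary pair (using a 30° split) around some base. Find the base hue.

The accents sit 30° either side of the complement, so the complement is their short-arc midpoint on the wheel.
Short-arc midpoint of 90° and 150°: 120°.
Base is 180° from the complement: 120 − 180 = -60 → -60 + 360 = 300°

300°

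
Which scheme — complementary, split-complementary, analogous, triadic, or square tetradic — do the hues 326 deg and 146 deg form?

complementary

Sort the hues: 146°, 326°.
Successive gaps around the wheel: 180°, 180°.
Two hues 180° apart are complementary.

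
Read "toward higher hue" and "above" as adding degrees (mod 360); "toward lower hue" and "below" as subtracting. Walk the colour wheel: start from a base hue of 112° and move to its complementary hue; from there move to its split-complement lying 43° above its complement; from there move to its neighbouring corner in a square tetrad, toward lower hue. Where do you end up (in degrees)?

65°

+180° (complement): 112 + 180 = 292°
+223° (split-comp 43° ↑): 292 + 223 = 515 → 515 − 360 = 155°
−90° (square ↓): 155 − 90 = 65°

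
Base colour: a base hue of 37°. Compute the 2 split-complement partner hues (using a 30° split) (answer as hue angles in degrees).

Split-complementary hues sit 30° either side of the complement.
Complement of 37°: 37 + 180 = 217°
217 − 30 = 187°
217 + 30 = 247°

187° and 247°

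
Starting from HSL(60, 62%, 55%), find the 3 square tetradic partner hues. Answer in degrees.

150°, 240° and 330°

A square tetradic scheme places four hues every 90°.
60 + 90 = 150°
60 + 180 = 240°
60 + 270 = 330°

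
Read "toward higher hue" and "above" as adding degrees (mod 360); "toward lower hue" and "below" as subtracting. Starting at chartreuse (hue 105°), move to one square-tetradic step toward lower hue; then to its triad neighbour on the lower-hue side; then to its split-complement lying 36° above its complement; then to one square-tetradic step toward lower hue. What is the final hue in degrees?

105 − 90 = 15°   (square ↓)
15 − 120 = -105 → -105 + 360 = 255°   (triadic ↓)
255 + 216 = 471 → 471 − 360 = 111°   (split-comp 36° ↑)
111 − 90 = 21°   (square ↓)

21°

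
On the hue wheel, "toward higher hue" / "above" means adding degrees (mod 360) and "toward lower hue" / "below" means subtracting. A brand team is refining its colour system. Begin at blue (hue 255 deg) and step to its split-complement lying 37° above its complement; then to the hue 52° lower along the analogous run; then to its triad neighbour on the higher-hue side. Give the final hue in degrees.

255 + 217 = 472 → 472 − 360 = 112°   (split-comp 37° ↑)
112 − 52 = 60°   (analog 52° ↓)
60 + 120 = 180°   (triadic ↑)

180°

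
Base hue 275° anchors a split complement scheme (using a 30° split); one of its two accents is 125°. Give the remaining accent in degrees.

65°

Split-complementary hues sit 30° either side of the complement.
Complement of the base 275°: 275 + 180 = 455 → 455 − 360 = 95°
The given accent 125° is 30° one side of 95°; the other accent sits 30° the other side: 95 − 30 = 65°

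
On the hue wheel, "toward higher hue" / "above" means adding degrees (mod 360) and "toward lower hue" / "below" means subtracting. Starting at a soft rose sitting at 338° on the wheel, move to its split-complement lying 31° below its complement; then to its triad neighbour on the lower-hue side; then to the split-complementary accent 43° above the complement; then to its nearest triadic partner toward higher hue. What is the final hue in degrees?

split-comp 31° ↓ +149°: 338 + 149 = 487 → 487 − 360 = 127°
triadic ↓ −120°: 127 − 120 = 7°
split-comp 43° ↑ +223°: 7 + 223 = 230°
triadic ↑ +120°: 230 + 120 = 350°

350°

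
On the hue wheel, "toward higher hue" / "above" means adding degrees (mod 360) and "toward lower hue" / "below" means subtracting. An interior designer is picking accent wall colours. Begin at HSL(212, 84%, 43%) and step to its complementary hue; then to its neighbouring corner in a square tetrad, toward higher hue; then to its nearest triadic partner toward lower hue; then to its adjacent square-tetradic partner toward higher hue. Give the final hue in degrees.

92°

complement +180°: 212 + 180 = 392 → 392 − 360 = 32°
square ↑ +90°: 32 + 90 = 122°
triadic ↓ −120°: 122 − 120 = 2°
square ↑ +90°: 2 + 90 = 92°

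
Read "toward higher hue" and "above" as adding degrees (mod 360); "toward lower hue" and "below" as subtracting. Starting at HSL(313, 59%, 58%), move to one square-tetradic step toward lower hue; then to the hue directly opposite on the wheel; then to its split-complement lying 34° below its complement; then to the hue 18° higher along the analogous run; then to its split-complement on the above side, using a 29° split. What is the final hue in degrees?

square ↓ −90°: 313 − 90 = 223°
complement +180°: 223 + 180 = 403 → 403 − 360 = 43°
split-comp 34° ↓ +146°: 43 + 146 = 189°
analog 18° ↑ +18°: 189 + 18 = 207°
split-comp 29° ↑ +209°: 207 + 209 = 416 → 416 − 360 = 56°

56°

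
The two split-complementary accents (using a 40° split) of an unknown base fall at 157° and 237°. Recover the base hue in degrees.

The accents sit 40° either side of the complement, so the complement is their short-arc midpoint on the wheel.
Short-arc midpoint of 157° and 237°: 197°.
Base is 180° from the complement: 197 − 180 = 17°

17°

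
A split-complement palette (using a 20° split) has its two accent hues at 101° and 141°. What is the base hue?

301°

The accents sit 20° either side of the complement, so the complement is their short-arc midpoint on the wheel.
Short-arc midpoint of 101° and 141°: 121°.
Base is 180° from the complement: 121 − 180 = -59 → -59 + 360 = 301°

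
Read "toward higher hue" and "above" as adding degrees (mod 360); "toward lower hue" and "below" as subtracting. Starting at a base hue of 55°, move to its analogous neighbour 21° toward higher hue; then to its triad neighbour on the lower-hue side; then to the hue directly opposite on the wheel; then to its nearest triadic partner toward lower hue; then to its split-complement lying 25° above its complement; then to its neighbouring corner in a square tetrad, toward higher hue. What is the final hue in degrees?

311°

analog 21° ↑ +21°: 55 + 21 = 76°
triadic ↓ −120°: 76 − 120 = -44 → -44 + 360 = 316°
complement +180°: 316 + 180 = 496 → 496 − 360 = 136°
triadic ↓ −120°: 136 − 120 = 16°
split-comp 25° ↑ +205°: 16 + 205 = 221°
square ↑ +90°: 221 + 90 = 311°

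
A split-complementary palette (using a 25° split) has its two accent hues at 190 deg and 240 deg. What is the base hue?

The accents sit 25° either side of the complement, so the complement is their short-arc midpoint on the wheel.
Short-arc midpoint of 190° and 240°: 215°.
Base is 180° from the complement: 215 − 180 = 35°

35°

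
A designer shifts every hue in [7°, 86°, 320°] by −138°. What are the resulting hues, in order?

229°, 308°, 182°

7 − 138 = -131 → -131 + 360 = 229°
86 − 138 = -52 → -52 + 360 = 308°
320 − 138 = 182°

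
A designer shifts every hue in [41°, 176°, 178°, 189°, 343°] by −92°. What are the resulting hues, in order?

41 − 92 = -51 → -51 + 360 = 309°
176 − 92 = 84°
178 − 92 = 86°
189 − 92 = 97°
343 − 92 = 251°

309°, 84°, 86°, 97°, 251°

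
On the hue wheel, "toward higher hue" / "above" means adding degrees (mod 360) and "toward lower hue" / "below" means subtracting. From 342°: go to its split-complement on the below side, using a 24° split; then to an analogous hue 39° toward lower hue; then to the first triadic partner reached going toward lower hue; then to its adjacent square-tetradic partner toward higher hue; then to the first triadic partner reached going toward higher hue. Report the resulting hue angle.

split-comp 24° ↓ +156°: 342 + 156 = 498 → 498 − 360 = 138°
analog 39° ↓ −39°: 138 − 39 = 99°
triadic ↓ −120°: 99 − 120 = -21 → -21 + 360 = 339°
square ↑ +90°: 339 + 90 = 429 → 429 − 360 = 69°
triadic ↑ +120°: 69 + 120 = 189°

189°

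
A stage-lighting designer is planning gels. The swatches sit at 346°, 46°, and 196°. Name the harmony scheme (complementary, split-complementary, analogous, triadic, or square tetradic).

split-complementary

Sort the hues: 46°, 196°, 346°.
Successive gaps around the wheel: 150°, 150°, 60°.
Two 150° gaps and one 60° gap — a base hue opposite a pair of accents 30° either side of its complement — is the split-complementary pattern.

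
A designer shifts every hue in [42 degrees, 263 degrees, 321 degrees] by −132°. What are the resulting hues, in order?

270°, 131°, 189°

42 − 132 = -90 → -90 + 360 = 270°
263 − 132 = 131°
321 − 132 = 189°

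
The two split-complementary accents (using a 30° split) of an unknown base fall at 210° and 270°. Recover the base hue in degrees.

The accents sit 30° either side of the complement, so the complement is their short-arc midpoint on the wheel.
Short-arc midpoint of 210° and 270°: 240°.
Base is 180° from the complement: 240 − 180 = 60°

60°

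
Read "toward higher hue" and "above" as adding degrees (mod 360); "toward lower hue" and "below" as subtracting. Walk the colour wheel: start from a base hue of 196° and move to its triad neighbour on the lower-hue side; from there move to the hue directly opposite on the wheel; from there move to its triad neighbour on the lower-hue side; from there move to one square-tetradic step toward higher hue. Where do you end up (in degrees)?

196 − 120 = 76°   (triadic ↓)
76 + 180 = 256°   (complement)
256 − 120 = 136°   (triadic ↓)
136 + 90 = 226°   (square ↑)

226°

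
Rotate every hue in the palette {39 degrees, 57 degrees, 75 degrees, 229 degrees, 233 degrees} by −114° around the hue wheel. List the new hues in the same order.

39 − 114 = -75 → -75 + 360 = 285°
57 − 114 = -57 → -57 + 360 = 303°
75 − 114 = -39 → -39 + 360 = 321°
229 − 114 = 115°
233 − 114 = 119°

285°, 303°, 321°, 115°, 119°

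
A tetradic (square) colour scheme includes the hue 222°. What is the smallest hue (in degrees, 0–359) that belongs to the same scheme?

A square tetradic scheme places four hues every 90°.
The full set through 222° is {42°, 132°, 222°, 312°}.

42°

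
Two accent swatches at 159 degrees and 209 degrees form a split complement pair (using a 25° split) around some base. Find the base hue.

The accents sit 25° either side of the complement, so the complement is their short-arc midpoint on the wheel.
Short-arc midpoint of 159° and 209°: 184°.
Base is 180° from the complement: 184 − 180 = 4°

4°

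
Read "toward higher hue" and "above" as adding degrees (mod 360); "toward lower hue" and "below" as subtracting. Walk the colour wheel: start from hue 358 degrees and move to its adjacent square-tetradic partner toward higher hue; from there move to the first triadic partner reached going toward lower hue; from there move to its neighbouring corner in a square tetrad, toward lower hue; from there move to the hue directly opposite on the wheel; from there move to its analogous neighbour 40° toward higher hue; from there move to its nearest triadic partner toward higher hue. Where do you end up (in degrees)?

square ↑ +90°: 358 + 90 = 448 → 448 − 360 = 88°
triadic ↓ −120°: 88 − 120 = -32 → -32 + 360 = 328°
square ↓ −90°: 328 − 90 = 238°
complement +180°: 238 + 180 = 418 → 418 − 360 = 58°
analog 40° ↑ +40°: 58 + 40 = 98°
triadic ↑ +120°: 98 + 120 = 218°

218°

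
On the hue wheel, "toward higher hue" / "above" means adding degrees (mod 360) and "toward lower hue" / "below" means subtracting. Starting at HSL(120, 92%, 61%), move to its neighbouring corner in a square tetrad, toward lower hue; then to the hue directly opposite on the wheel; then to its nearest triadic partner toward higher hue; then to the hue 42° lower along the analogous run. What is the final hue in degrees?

288°

square ↓ −90°: 120 − 90 = 30°
complement +180°: 30 + 180 = 210°
triadic ↑ +120°: 210 + 120 = 330°
analog 42° ↓ −42°: 330 − 42 = 288°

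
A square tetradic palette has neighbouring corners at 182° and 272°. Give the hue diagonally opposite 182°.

2°

A square tetradic scheme places four hues 90° apart; opposite corners are 180° apart.
182 + 180 = 362 → 362 − 360 = 2°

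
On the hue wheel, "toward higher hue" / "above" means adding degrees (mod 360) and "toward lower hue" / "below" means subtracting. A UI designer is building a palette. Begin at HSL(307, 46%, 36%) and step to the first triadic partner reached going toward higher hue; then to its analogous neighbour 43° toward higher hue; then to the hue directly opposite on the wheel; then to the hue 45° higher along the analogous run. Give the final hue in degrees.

335°

307 + 120 = 427 → 427 − 360 = 67°   (triadic ↑)
67 + 43 = 110°   (analog 43° ↑)
110 + 180 = 290°   (complement)
290 + 45 = 335°   (analog 45° ↑)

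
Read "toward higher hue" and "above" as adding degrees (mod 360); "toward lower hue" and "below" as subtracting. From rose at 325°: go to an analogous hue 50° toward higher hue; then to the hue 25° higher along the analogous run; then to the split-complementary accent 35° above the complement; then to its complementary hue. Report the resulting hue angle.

analog 50° ↑ +50°: 325 + 50 = 375 → 375 − 360 = 15°
analog 25° ↑ +25°: 15 + 25 = 40°
split-comp 35° ↑ +215°: 40 + 215 = 255°
complement +180°: 255 + 180 = 435 → 435 − 360 = 75°

75°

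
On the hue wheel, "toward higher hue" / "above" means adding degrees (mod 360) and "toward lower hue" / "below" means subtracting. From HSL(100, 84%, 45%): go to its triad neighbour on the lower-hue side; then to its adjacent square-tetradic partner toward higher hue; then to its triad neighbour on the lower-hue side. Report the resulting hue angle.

−120° (triadic ↓): 100 − 120 = -20 → -20 + 360 = 340°
+90° (square ↑): 340 + 90 = 430 → 430 − 360 = 70°
−120° (triadic ↓): 70 − 120 = -50 → -50 + 360 = 310°

310°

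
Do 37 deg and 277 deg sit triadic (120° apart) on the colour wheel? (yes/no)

Angular distance: |37 − 277| = 240; shorter arc = 360 − 240 = 120°.
Triadic (120° apart) requires 120°.

yes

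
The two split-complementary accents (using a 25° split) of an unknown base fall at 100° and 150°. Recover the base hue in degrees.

The accents sit 25° either side of the complement, so the complement is their short-arc midpoint on the wheel.
Short-arc midpoint of 100° and 150°: 125°.
Base is 180° from the complement: 125 − 180 = -55 → -55 + 360 = 305°

305°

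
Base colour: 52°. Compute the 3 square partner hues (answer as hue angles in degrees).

A square tetradic scheme places four hues every 90°.
52 + 90 = 142°
52 + 180 = 232°
52 + 270 = 322°

142°, 232° and 322°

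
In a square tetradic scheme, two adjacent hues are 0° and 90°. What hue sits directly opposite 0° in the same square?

180°

A square tetradic scheme places four hues 90° apart; opposite corners are 180° apart.
0 + 180 = 180°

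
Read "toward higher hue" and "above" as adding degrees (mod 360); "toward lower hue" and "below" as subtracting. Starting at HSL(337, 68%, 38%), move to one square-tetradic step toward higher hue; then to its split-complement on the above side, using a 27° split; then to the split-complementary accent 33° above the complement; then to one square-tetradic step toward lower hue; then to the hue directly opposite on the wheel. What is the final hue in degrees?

square ↑ +90°: 337 + 90 = 427 → 427 − 360 = 67°
split-comp 27° ↑ +207°: 67 + 207 = 274°
split-comp 33° ↑ +213°: 274 + 213 = 487 → 487 − 360 = 127°
square ↓ −90°: 127 − 90 = 37°
complement +180°: 37 + 180 = 217°

217°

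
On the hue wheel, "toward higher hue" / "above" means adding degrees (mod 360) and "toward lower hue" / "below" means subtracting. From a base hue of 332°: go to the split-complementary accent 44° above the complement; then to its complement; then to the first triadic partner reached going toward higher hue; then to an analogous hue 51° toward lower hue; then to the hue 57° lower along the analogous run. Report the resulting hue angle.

28°

332 + 224 = 556 → 556 − 360 = 196°   (split-comp 44° ↑)
196 + 180 = 376 → 376 − 360 = 16°   (complement)
16 + 120 = 136°   (triadic ↑)
136 − 51 = 85°   (analog 51° ↓)
85 − 57 = 28°   (analog 57° ↓)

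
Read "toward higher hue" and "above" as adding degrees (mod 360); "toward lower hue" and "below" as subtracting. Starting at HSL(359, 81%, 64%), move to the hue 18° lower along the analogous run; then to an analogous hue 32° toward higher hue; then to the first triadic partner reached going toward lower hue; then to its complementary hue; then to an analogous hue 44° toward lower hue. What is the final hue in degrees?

−18° (analog 18° ↓): 359 − 18 = 341°
+32° (analog 32° ↑): 341 + 32 = 373 → 373 − 360 = 13°
−120° (triadic ↓): 13 − 120 = -107 → -107 + 360 = 253°
+180° (complement): 253 + 180 = 433 → 433 − 360 = 73°
−44° (analog 44° ↓): 73 − 44 = 29°

29°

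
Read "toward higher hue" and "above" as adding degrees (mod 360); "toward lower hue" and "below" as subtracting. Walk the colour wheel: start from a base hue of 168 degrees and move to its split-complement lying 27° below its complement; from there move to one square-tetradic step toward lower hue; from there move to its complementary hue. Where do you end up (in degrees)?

168 + 153 = 321°   (split-comp 27° ↓)
321 − 90 = 231°   (square ↓)
231 + 180 = 411 → 411 − 360 = 51°   (complement)

51°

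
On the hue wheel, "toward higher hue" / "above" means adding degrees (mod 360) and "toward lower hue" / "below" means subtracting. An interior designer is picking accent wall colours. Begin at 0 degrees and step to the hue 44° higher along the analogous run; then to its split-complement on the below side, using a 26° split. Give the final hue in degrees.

198°

analog 44° ↑ +44°: 0 + 44 = 44°
split-comp 26° ↓ +154°: 44 + 154 = 198°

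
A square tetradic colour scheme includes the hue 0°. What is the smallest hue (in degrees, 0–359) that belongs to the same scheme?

A square tetradic scheme places four hues every 90°.
The full set through 0° is {0°, 90°, 180°, 270°}.

0°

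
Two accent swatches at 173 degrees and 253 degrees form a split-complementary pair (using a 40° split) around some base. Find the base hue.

33°

The accents sit 40° either side of the complement, so the complement is their short-arc midpoint on the wheel.
Short-arc midpoint of 173° and 253°: 213°.
Base is 180° from the complement: 213 − 180 = 33°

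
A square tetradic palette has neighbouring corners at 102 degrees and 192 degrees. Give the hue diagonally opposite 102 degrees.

282°

A square tetradic scheme places four hues 90° apart; opposite corners are 180° apart.
102 + 180 = 282°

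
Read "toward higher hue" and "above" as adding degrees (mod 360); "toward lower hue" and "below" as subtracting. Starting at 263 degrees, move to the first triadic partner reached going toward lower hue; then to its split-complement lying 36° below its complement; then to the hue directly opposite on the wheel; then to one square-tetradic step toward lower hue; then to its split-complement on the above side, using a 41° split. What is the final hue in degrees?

238°

triadic ↓ −120°: 263 − 120 = 143°
split-comp 36° ↓ +144°: 143 + 144 = 287°
complement +180°: 287 + 180 = 467 → 467 − 360 = 107°
square ↓ −90°: 107 − 90 = 17°
split-comp 41° ↑ +221°: 17 + 221 = 238°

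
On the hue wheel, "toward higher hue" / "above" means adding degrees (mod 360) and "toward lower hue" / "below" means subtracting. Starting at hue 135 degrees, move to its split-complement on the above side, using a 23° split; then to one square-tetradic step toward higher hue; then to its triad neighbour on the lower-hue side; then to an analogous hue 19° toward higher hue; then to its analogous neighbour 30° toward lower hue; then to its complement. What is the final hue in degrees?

split-comp 23° ↑ +203°: 135 + 203 = 338°
square ↑ +90°: 338 + 90 = 428 → 428 − 360 = 68°
triadic ↓ −120°: 68 − 120 = -52 → -52 + 360 = 308°
analog 19° ↑ +19°: 308 + 19 = 327°
analog 30° ↓ −30°: 327 − 30 = 297°
complement +180°: 297 + 180 = 477 → 477 − 360 = 117°

117°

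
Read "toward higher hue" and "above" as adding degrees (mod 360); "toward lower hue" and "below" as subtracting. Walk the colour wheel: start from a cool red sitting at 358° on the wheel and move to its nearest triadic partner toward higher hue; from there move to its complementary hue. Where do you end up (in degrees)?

+120° (triadic ↑): 358 + 120 = 478 → 478 − 360 = 118°
+180° (complement): 118 + 180 = 298°

298°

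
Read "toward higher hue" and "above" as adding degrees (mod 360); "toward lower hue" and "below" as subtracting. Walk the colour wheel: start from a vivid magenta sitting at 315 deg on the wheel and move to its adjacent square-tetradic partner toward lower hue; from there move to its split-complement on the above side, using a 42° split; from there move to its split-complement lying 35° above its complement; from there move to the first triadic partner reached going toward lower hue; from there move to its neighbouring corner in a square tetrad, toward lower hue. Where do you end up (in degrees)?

315 − 90 = 225°   (square ↓)
225 + 222 = 447 → 447 − 360 = 87°   (split-comp 42° ↑)
87 + 215 = 302°   (split-comp 35° ↑)
302 − 120 = 182°   (triadic ↓)
182 − 90 = 92°   (square ↓)

92°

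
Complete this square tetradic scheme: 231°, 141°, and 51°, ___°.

321°

A square tetradic scheme places four hues every 90°.
The full set through 51° is {51°, 141°, 231°, 321°}.
Given {51°, 141°, 231°}, the missing hue is 321°.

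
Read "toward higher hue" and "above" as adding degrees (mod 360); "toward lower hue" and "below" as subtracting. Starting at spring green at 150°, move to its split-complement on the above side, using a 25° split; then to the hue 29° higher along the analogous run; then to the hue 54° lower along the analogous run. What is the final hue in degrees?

split-comp 25° ↑ +205°: 150 + 205 = 355°
analog 29° ↑ +29°: 355 + 29 = 384 → 384 − 360 = 24°
analog 54° ↓ −54°: 24 − 54 = -30 → -30 + 360 = 330°

330°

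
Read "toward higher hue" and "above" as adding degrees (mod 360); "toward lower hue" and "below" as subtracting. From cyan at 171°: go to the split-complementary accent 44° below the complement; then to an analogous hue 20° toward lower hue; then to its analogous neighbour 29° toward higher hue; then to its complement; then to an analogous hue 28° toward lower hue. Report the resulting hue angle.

108°

split-comp 44° ↓ +136°: 171 + 136 = 307°
analog 20° ↓ −20°: 307 − 20 = 287°
analog 29° ↑ +29°: 287 + 29 = 316°
complement +180°: 316 + 180 = 496 → 496 − 360 = 136°
analog 28° ↓ −28°: 136 − 28 = 108°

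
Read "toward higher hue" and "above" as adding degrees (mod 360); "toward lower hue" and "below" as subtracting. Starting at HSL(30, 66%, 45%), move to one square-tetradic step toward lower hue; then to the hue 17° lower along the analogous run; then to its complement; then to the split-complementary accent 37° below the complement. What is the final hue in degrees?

−90° (square ↓): 30 − 90 = -60 → -60 + 360 = 300°
−17° (analog 17° ↓): 300 − 17 = 283°
+180° (complement): 283 + 180 = 463 → 463 − 360 = 103°
+143° (split-comp 37° ↓): 103 + 143 = 246°

246°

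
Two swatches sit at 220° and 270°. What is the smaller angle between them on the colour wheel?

|220 − 270| = 50.
50 ≤ 180, so the shorter arc is 50°.

50°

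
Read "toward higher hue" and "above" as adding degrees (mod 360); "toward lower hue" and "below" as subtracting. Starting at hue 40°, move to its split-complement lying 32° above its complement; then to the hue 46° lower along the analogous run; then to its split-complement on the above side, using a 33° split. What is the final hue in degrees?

59°

40 + 212 = 252°   (split-comp 32° ↑)
252 − 46 = 206°   (analog 46° ↓)
206 + 213 = 419 → 419 − 360 = 59°   (split-comp 33° ↑)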